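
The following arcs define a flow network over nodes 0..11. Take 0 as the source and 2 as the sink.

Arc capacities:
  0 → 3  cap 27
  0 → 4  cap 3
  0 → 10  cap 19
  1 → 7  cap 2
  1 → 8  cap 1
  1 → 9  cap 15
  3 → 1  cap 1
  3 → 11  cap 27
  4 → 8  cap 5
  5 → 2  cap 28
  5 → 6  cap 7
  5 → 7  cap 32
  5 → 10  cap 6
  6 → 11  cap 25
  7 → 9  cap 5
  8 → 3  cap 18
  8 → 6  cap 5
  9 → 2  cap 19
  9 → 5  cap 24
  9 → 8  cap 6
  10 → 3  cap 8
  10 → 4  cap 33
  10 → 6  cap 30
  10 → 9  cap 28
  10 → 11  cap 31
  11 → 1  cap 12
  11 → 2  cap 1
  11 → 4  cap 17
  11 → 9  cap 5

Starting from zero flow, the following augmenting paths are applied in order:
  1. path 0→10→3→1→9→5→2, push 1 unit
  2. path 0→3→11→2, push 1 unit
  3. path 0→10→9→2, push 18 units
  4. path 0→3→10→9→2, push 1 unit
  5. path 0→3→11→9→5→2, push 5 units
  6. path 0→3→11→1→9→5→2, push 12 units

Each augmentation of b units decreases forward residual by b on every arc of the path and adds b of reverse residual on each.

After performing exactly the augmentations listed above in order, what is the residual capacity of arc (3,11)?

after path 1 (0→10→3→1→9→5→2, push 1): res(3,11)=27
after path 2 (0→3→11→2, push 1): res(3,11)=26
after path 3 (0→10→9→2, push 18): res(3,11)=26
after path 4 (0→3→10→9→2, push 1): res(3,11)=26
after path 5 (0→3→11→9→5→2, push 5): res(3,11)=21
after path 6 (0→3→11→1→9→5→2, push 12): res(3,11)=9

Residual capacity of (3,11): 9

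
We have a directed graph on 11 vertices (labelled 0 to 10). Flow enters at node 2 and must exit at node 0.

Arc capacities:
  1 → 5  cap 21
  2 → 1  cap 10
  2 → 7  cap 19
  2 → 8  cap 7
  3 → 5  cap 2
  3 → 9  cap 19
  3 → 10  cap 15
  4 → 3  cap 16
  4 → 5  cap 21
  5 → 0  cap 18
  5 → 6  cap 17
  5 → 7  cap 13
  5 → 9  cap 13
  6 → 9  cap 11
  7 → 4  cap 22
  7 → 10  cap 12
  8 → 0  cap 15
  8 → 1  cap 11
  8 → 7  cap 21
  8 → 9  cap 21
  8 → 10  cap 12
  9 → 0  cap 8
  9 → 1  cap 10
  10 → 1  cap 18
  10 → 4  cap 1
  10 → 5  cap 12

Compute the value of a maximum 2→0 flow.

Maximum flow value: 33

augment #1: 2→8→0 bottleneck 7, total now 7
augment #2: 2→1→5→0 bottleneck 10, total now 17
augment #3: 2→7→4→5→0 bottleneck 8, total now 25
augment #4: 2→7→4→3→9→0 bottleneck 8, total now 33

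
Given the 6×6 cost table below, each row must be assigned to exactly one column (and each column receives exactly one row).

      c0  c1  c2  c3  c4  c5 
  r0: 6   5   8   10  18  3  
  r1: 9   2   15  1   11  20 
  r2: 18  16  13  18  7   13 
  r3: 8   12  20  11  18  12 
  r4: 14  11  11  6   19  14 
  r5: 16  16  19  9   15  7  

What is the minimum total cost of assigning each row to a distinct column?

Minimum assignment cost: 38

optimal assignment: row0→col2 (cost 8), row1→col1 (cost 2), row2→col4 (cost 7), row3→col0 (cost 8), row4→col3 (cost 6), row5→col5 (cost 7)
total = 8 + 2 + 7 + 8 + 6 + 7 = 38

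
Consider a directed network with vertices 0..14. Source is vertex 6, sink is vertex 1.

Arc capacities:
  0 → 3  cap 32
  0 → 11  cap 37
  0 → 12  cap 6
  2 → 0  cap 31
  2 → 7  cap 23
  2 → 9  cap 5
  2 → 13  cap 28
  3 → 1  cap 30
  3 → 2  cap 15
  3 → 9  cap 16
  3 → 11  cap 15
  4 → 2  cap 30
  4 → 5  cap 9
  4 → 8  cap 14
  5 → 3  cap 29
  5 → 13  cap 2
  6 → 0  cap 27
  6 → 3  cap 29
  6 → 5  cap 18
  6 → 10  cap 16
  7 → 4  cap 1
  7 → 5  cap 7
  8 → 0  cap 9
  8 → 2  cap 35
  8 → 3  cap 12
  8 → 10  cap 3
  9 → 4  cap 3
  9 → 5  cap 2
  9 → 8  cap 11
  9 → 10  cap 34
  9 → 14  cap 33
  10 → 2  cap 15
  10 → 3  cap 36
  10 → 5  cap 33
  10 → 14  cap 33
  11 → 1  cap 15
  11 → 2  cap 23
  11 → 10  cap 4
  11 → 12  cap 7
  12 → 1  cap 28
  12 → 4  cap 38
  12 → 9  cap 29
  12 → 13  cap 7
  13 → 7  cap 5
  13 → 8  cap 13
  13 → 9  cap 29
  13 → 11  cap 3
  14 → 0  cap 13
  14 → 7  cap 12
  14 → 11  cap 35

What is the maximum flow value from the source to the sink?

Maximum flow value: 58

augment #1: 6→3→1 bottleneck 29, total now 29
augment #2: 6→0→3→1 bottleneck 1, total now 30
augment #3: 6→0→11→1 bottleneck 15, total now 45
augment #4: 6→0→12→1 bottleneck 6, total now 51
augment #5: 6→0→11→12→1 bottleneck 5, total now 56
augment #6: 6→5→3→11→12→1 bottleneck 2, total now 58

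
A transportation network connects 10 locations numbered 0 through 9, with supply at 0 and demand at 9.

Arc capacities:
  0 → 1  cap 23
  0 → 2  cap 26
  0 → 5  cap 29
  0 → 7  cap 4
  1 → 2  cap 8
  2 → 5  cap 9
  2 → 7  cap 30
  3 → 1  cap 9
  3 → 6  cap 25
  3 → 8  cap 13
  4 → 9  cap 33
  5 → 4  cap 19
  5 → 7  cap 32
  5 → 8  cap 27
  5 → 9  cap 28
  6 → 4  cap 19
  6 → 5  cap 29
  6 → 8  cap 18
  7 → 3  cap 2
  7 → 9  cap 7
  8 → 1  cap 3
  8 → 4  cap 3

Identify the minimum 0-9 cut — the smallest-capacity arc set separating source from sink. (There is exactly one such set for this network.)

augment #1: 0→5→9 push 28
augment #2: 0→7→9 push 4
augment #3: 0→2→7→9 push 3
augment #4: 0→5→4→9 push 1
augment #5: 0→2→5→4→9 push 9
augment #6: 0→2→7→3→6→4→9 push 2
max flow = 47; residual-reachable set from 0 gives S-side
cut edges (S→T): {(0,5), (2,5), (7,3), (7,9)} total cap 47

Min-cut arcs: {(0,5), (2,5), (7,3), (7,9)} (total capacity 47)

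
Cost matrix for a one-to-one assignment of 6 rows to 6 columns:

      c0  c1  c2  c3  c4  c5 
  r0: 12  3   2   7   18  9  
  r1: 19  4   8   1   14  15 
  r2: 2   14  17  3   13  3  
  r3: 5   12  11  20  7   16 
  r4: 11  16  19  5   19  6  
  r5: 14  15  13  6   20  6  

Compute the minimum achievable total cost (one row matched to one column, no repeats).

optimal assignment: row0→col2 (cost 2), row1→col1 (cost 4), row2→col0 (cost 2), row3→col4 (cost 7), row4→col3 (cost 5), row5→col5 (cost 6)
total = 2 + 4 + 2 + 7 + 5 + 6 = 26

Minimum assignment cost: 26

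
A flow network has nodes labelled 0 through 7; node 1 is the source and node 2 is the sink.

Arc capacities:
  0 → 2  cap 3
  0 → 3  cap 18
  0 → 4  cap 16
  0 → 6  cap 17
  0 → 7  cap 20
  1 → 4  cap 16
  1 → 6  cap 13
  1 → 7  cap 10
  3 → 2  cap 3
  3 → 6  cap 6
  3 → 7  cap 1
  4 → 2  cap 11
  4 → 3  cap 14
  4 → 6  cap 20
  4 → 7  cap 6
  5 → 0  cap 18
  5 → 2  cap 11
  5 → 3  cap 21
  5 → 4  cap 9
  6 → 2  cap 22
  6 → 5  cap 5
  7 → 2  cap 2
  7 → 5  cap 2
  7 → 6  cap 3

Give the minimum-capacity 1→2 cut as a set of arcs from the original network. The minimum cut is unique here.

augment #1: 1→4→2 push 11
augment #2: 1→6→2 push 13
augment #3: 1→7→2 push 2
augment #4: 1→4→3→2 push 3
augment #5: 1→4→6→2 push 2
augment #6: 1→7→5→2 push 2
augment #7: 1→7→6→2 push 3
max flow = 36; residual-reachable set from 1 gives S-side
cut edges (S→T): {(1,4), (1,6), (7,2), (7,5), (7,6)} total cap 36

Min-cut arcs: {(1,4), (1,6), (7,2), (7,5), (7,6)} (total capacity 36)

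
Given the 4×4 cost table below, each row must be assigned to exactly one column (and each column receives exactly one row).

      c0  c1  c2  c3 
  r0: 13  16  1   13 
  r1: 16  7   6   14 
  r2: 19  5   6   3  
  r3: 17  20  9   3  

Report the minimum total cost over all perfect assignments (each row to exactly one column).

Minimum assignment cost: 25

optimal assignment: row0→col2 (cost 1), row1→col0 (cost 16), row2→col1 (cost 5), row3→col3 (cost 3)
total = 1 + 16 + 5 + 3 = 25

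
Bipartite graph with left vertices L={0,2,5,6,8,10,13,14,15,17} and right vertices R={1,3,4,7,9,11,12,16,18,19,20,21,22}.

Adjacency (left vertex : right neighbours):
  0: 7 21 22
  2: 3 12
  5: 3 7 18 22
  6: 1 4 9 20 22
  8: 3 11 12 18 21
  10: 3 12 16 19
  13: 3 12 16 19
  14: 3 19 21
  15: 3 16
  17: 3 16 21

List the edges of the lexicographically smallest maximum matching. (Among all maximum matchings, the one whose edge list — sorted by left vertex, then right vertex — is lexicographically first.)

|M| = 9 (so the lex-smallest maximum matching has 9 edges)
process left vertices in ascending order; for each, take the smallest-labelled available neighbour that still permits 9 edges overall, or leave it unmatched if none does
lex-smallest matching: {0-7, 2-3, 5-18, 6-1, 8-11, 10-12, 13-16, 14-19, 17-21}

Lex-smallest maximum matching: {(0,7), (2,3), (5,18), (6,1), (8,11), (10,12), (13,16), (14,19), (17,21)}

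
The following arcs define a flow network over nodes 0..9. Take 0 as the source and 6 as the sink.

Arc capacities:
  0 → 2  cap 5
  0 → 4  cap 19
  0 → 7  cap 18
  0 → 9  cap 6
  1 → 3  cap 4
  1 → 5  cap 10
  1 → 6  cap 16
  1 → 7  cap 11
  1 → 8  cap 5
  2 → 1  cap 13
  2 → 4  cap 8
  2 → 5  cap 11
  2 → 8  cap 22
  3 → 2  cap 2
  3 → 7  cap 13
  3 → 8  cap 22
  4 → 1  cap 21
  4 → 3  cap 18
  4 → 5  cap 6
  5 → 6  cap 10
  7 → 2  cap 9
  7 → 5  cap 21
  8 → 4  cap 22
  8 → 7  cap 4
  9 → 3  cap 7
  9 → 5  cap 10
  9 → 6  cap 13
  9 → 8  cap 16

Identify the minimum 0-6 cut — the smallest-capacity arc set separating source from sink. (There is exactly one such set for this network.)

augment #1: 0→9→6 push 6
augment #2: 0→2→1→6 push 5
augment #3: 0→4→1→6 push 11
augment #4: 0→4→5→6 push 6
augment #5: 0→7→5→6 push 4
max flow = 32; residual-reachable set from 0 gives S-side
cut edges (S→T): {(0,9), (1,6), (5,6)} total cap 32

Min-cut arcs: {(0,9), (1,6), (5,6)} (total capacity 32)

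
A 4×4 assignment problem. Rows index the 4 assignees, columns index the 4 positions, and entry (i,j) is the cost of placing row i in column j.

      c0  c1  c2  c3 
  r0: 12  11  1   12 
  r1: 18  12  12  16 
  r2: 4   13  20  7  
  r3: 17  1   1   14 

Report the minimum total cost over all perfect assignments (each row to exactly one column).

Minimum assignment cost: 22

optimal assignment: row0→col2 (cost 1), row1→col3 (cost 16), row2→col0 (cost 4), row3→col1 (cost 1)
total = 1 + 16 + 4 + 1 = 22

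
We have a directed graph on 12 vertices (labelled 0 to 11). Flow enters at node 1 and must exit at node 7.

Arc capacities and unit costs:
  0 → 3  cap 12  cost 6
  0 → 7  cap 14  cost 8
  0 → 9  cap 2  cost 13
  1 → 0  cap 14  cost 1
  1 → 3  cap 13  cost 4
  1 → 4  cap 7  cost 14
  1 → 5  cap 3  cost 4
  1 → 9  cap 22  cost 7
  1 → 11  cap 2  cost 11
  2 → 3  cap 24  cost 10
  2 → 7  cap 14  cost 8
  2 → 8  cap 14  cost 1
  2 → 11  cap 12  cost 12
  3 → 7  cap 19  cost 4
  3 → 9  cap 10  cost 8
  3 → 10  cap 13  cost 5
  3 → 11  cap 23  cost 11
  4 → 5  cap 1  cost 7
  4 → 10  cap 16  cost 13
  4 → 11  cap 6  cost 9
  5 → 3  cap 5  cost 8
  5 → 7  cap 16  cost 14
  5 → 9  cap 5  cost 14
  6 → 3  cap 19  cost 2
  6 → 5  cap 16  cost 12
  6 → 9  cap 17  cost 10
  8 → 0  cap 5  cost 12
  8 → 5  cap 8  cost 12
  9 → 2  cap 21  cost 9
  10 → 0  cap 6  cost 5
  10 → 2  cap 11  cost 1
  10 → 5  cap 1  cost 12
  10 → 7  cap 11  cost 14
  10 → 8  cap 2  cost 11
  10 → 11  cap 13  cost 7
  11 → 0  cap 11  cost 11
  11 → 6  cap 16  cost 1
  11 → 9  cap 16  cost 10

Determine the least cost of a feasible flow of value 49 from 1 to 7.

shortest-cost path #1: 1→3→7 push 13 @ unit cost 8 (adds 104)
shortest-cost path #2: 1→0→7 push 14 @ unit cost 9 (adds 126)
shortest-cost path #3: 1→5→3→7 push 3 @ unit cost 16 (adds 48)
shortest-cost path #4: 1→11→6→3→7 push 2 @ unit cost 18 (adds 36)
shortest-cost path #5: 1→9→2→7 push 14 @ unit cost 24 (adds 336)
shortest-cost path #6: 1→9→2→3→7 push 1 @ unit cost 30 (adds 30)
shortest-cost path #7: 1→9→2→3→5→7 push 2 @ unit cost 32 (adds 64)
total cost = 744

Minimum cost for 49 units: 744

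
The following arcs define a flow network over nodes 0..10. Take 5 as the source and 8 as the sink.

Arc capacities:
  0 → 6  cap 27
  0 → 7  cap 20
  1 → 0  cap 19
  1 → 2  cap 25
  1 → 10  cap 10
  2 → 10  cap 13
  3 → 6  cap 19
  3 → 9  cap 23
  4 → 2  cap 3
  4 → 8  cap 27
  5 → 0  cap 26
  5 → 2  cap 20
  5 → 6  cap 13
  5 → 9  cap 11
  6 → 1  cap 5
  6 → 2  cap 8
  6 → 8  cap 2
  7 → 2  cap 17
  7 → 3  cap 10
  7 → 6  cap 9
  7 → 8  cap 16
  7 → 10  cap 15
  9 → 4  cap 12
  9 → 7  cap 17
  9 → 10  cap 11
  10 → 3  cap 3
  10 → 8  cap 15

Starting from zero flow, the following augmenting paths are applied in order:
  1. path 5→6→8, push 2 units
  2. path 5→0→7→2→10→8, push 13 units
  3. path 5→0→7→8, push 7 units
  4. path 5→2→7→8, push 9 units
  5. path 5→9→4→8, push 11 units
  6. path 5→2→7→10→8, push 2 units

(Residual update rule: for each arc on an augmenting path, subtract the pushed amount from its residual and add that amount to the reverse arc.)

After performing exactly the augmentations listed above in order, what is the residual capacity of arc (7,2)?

Residual capacity of (7,2): 15

after path 1 (5→6→8, push 2): res(7,2)=17
after path 2 (5→0→7→2→10→8, push 13): res(7,2)=4
after path 3 (5→0→7→8, push 7): res(7,2)=4
after path 4 (5→2→7→8, push 9): res(7,2)=13
after path 5 (5→9→4→8, push 11): res(7,2)=13
after path 6 (5→2→7→10→8, push 2): res(7,2)=15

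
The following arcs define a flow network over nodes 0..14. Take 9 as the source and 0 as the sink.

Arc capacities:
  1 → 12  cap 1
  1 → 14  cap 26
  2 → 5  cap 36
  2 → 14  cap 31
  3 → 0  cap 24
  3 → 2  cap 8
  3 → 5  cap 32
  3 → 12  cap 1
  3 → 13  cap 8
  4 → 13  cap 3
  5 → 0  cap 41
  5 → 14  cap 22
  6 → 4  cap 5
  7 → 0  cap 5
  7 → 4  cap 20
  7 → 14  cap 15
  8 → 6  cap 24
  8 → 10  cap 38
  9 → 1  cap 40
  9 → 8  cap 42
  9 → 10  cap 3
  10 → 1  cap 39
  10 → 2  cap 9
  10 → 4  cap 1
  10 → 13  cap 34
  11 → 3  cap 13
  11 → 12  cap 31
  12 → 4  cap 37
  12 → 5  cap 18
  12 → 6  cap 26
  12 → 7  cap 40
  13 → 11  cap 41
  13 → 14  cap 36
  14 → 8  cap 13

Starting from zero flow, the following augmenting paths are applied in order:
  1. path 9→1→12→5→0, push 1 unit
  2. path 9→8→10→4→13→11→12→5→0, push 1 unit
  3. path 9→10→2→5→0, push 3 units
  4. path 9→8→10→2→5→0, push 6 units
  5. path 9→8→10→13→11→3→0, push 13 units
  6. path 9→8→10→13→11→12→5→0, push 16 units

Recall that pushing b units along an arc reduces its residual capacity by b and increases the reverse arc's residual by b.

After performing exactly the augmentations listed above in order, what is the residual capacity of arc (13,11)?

Residual capacity of (13,11): 11

after path 1 (9→1→12→5→0, push 1): res(13,11)=41
after path 2 (9→8→10→4→13→11→12→5→0, push 1): res(13,11)=40
after path 3 (9→10→2→5→0, push 3): res(13,11)=40
after path 4 (9→8→10→2→5→0, push 6): res(13,11)=40
after path 5 (9→8→10→13→11→3→0, push 13): res(13,11)=27
after path 6 (9→8→10→13→11→12→5→0, push 16): res(13,11)=11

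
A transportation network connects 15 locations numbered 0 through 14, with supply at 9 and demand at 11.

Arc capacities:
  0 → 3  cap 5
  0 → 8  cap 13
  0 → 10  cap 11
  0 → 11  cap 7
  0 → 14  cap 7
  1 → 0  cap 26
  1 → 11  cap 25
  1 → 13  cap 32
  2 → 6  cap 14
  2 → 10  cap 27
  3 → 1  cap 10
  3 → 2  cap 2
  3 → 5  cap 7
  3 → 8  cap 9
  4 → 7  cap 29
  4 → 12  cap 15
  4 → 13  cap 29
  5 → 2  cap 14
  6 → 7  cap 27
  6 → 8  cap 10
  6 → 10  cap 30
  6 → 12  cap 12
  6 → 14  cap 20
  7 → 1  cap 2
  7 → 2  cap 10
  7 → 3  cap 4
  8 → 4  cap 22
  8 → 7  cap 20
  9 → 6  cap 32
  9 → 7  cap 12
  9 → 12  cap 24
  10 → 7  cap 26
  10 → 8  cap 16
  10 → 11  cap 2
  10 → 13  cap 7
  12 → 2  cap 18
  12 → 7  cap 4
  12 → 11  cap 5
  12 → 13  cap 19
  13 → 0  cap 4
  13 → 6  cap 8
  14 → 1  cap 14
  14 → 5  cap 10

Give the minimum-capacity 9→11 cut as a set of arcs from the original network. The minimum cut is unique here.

augment #1: 9→12→11 push 5
augment #2: 9→6→10→11 push 2
augment #3: 9→7→1→11 push 2
augment #4: 9→6→14→1→11 push 14
augment #5: 9→7→3→1→11 push 4
augment #6: 9→12→13→0→11 push 4
max flow = 31; residual-reachable set from 9 gives S-side
cut edges (S→T): {(7,1), (7,3), (10,11), (12,11), (13,0), (14,1)} total cap 31

Min-cut arcs: {(7,1), (7,3), (10,11), (12,11), (13,0), (14,1)} (total capacity 31)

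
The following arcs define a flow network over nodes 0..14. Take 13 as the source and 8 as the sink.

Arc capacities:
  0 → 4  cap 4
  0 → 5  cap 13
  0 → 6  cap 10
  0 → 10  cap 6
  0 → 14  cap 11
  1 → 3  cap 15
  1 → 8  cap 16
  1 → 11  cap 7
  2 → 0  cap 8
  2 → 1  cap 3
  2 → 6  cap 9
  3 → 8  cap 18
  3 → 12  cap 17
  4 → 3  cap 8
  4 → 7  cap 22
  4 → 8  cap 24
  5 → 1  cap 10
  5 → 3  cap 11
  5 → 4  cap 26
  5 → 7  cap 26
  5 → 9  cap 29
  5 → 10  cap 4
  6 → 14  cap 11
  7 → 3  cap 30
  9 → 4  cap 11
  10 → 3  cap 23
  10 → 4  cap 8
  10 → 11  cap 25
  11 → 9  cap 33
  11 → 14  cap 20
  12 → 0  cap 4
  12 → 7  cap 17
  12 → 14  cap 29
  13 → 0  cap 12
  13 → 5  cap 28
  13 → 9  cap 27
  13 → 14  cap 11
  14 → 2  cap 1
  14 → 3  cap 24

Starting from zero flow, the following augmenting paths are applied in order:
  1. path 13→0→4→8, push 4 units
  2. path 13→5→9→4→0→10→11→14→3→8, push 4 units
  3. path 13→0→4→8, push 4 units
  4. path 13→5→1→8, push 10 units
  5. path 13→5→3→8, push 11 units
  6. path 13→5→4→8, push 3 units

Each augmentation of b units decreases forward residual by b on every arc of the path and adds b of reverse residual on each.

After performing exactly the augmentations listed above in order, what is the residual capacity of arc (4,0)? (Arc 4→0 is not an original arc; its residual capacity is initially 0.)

Residual capacity of (4,0): 4

after path 1 (13→0→4→8, push 4): res(4,0)=4
after path 2 (13→5→9→4→0→10→11→14→3→8, push 4): res(4,0)=0
after path 3 (13→0→4→8, push 4): res(4,0)=4
after path 4 (13→5→1→8, push 10): res(4,0)=4
after path 5 (13→5→3→8, push 11): res(4,0)=4
after path 6 (13→5→4→8, push 3): res(4,0)=4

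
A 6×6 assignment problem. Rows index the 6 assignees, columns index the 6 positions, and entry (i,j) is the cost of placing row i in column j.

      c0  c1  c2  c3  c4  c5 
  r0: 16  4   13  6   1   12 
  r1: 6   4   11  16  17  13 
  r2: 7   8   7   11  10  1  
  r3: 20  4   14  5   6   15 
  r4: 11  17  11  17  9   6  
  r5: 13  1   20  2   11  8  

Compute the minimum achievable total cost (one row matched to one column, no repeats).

one of 2 optimal assignments: row0→col4 (cost 1), row1→col0 (cost 6), row2→col5 (cost 1), row3→col1 (cost 4), row4→col2 (cost 11), row5→col3 (cost 2)
total = 1 + 6 + 1 + 4 + 11 + 2 = 25

Minimum assignment cost: 25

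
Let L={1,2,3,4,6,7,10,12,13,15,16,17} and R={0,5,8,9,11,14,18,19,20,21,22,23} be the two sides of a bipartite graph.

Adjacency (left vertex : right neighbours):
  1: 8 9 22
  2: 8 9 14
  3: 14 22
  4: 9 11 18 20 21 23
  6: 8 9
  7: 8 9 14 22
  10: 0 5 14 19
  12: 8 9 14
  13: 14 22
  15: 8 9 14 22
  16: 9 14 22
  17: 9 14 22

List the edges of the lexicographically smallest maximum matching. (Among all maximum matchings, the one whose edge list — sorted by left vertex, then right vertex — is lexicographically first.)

|M| = 6 (so the lex-smallest maximum matching has 6 edges)
process left vertices in ascending order; for each, take the smallest-labelled available neighbour that still permits 6 edges overall, or leave it unmatched if none does
lex-smallest matching: {1-8, 2-9, 3-14, 4-11, 7-22, 10-0}

Lex-smallest maximum matching: {(1,8), (2,9), (3,14), (4,11), (7,22), (10,0)}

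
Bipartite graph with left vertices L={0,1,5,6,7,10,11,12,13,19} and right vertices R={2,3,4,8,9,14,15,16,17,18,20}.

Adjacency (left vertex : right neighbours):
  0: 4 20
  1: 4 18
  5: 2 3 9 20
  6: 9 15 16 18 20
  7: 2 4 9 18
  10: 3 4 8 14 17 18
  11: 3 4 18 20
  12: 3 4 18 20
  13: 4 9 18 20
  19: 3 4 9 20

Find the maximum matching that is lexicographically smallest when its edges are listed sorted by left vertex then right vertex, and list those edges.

Lex-smallest maximum matching: {(0,4), (1,18), (5,2), (6,15), (7,9), (10,8), (11,3), (12,20)}

|M| = 8 (so the lex-smallest maximum matching has 8 edges)
process left vertices in ascending order; for each, take the smallest-labelled available neighbour that still permits 8 edges overall, or leave it unmatched if none does
lex-smallest matching: {0-4, 1-18, 5-2, 6-15, 7-9, 10-8, 11-3, 12-20}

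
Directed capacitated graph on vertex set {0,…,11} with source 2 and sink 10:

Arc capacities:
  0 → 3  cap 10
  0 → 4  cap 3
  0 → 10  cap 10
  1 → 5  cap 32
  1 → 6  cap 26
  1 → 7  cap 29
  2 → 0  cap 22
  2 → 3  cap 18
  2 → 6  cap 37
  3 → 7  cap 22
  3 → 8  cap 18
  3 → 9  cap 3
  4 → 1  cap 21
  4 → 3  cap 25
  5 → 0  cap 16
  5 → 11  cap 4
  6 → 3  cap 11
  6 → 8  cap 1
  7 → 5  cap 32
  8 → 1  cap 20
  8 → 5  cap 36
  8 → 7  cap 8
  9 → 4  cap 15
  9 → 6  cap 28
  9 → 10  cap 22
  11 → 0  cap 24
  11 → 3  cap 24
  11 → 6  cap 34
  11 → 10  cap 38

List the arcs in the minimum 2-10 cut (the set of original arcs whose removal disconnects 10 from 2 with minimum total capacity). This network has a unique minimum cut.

Min-cut arcs: {(0,10), (3,9), (5,11)} (total capacity 17)

augment #1: 2→0→10 push 10
augment #2: 2→3→9→10 push 3
augment #3: 2→3→7→5→11→10 push 4
max flow = 17; residual-reachable set from 2 gives S-side
cut edges (S→T): {(0,10), (3,9), (5,11)} total cap 17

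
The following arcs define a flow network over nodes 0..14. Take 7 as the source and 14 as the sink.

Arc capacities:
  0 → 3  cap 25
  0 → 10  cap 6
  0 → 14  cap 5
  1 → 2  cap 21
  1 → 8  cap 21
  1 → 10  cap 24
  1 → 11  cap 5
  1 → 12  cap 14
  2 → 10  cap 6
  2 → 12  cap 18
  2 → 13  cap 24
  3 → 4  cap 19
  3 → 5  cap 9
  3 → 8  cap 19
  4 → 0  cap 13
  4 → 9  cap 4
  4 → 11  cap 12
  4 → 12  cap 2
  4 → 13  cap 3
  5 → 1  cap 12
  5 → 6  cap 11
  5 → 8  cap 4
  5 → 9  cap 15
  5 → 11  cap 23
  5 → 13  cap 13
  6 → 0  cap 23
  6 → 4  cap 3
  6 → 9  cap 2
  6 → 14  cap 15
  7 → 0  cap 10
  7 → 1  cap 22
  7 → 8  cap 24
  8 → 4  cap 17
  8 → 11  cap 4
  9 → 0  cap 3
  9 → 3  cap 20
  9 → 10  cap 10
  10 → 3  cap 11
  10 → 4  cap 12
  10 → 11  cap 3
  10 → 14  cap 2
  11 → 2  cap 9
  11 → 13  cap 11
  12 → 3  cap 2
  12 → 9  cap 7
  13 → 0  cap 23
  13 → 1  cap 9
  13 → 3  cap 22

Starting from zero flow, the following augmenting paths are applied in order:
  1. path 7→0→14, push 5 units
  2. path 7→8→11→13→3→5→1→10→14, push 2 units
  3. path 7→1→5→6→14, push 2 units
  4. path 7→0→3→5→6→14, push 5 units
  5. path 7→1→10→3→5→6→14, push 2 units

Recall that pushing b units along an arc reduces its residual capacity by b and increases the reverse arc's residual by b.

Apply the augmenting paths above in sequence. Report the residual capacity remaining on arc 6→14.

after path 1 (7→0→14, push 5): res(6,14)=15
after path 2 (7→8→11→13→3→5→1→10→14, push 2): res(6,14)=15
after path 3 (7→1→5→6→14, push 2): res(6,14)=13
after path 4 (7→0→3→5→6→14, push 5): res(6,14)=8
after path 5 (7→1→10→3→5→6→14, push 2): res(6,14)=6

Residual capacity of (6,14): 6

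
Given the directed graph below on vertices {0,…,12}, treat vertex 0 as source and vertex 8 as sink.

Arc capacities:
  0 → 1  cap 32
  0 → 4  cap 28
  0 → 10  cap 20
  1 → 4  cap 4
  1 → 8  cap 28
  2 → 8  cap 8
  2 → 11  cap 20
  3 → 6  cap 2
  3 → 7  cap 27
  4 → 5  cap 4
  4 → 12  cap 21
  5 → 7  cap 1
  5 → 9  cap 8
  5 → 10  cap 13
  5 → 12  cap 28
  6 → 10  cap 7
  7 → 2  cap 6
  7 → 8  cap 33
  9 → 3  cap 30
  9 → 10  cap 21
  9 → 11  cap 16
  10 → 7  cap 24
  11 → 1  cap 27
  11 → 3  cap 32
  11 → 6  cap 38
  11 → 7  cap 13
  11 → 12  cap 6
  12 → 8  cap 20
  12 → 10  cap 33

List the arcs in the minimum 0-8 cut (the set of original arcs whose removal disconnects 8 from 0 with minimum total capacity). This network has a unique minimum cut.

Min-cut arcs: {(0,10), (1,8), (4,5), (4,12)} (total capacity 73)

augment #1: 0→1→8 push 28
augment #2: 0→4→12→8 push 20
augment #3: 0→10→7→8 push 20
augment #4: 0→4→5→7→8 push 1
augment #5: 0→4→5→10→7→8 push 3
augment #6: 0→4→12→10→7→8 push 1
max flow = 73; residual-reachable set from 0 gives S-side
cut edges (S→T): {(0,10), (1,8), (4,5), (4,12)} total cap 73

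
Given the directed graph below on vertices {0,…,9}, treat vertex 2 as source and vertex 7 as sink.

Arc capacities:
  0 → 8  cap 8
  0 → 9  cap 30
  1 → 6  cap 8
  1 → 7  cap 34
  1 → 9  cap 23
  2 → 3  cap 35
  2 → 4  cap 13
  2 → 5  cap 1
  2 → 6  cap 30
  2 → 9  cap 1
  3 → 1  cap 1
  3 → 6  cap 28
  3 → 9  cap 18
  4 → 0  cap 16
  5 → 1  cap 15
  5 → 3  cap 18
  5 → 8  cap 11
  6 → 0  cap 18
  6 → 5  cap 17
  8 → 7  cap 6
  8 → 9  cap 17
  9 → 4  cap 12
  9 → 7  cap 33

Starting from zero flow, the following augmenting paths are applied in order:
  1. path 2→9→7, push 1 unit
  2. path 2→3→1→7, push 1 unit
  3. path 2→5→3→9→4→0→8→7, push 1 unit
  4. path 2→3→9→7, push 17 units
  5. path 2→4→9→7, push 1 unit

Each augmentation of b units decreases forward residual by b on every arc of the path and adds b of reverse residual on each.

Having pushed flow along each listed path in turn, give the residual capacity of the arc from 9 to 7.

after path 1 (2→9→7, push 1): res(9,7)=32
after path 2 (2→3→1→7, push 1): res(9,7)=32
after path 3 (2→5→3→9→4→0→8→7, push 1): res(9,7)=32
after path 4 (2→3→9→7, push 17): res(9,7)=15
after path 5 (2→4→9→7, push 1): res(9,7)=14

Residual capacity of (9,7): 14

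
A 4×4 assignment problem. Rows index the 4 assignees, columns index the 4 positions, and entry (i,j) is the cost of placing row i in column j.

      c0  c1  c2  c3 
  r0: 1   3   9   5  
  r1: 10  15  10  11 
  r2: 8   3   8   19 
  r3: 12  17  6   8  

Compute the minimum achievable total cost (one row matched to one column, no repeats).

optimal assignment: row0→col0 (cost 1), row1→col3 (cost 11), row2→col1 (cost 3), row3→col2 (cost 6)
total = 1 + 11 + 3 + 6 = 21

Minimum assignment cost: 21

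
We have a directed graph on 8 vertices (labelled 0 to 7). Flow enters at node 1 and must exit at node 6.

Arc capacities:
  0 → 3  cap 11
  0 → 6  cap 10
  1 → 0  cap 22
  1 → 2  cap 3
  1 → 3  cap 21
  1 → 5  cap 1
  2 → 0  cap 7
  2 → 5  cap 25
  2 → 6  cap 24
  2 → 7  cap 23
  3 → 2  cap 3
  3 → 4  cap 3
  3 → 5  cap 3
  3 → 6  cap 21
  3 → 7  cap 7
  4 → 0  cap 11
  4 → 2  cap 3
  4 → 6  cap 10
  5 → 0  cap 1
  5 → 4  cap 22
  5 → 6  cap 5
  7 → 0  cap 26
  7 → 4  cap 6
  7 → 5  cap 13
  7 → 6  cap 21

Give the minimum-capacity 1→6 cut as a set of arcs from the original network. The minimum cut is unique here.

augment #1: 1→0→6 push 10
augment #2: 1→2→6 push 3
augment #3: 1→3→6 push 21
augment #4: 1→5→6 push 1
augment #5: 1→0→3→2→6 push 3
augment #6: 1→0→3→4→6 push 3
augment #7: 1→0→3→5→6 push 3
augment #8: 1→0→3→7→6 push 2
max flow = 46; residual-reachable set from 1 gives S-side
cut edges (S→T): {(0,3), (0,6), (1,2), (1,3), (1,5)} total cap 46

Min-cut arcs: {(0,3), (0,6), (1,2), (1,3), (1,5)} (total capacity 46)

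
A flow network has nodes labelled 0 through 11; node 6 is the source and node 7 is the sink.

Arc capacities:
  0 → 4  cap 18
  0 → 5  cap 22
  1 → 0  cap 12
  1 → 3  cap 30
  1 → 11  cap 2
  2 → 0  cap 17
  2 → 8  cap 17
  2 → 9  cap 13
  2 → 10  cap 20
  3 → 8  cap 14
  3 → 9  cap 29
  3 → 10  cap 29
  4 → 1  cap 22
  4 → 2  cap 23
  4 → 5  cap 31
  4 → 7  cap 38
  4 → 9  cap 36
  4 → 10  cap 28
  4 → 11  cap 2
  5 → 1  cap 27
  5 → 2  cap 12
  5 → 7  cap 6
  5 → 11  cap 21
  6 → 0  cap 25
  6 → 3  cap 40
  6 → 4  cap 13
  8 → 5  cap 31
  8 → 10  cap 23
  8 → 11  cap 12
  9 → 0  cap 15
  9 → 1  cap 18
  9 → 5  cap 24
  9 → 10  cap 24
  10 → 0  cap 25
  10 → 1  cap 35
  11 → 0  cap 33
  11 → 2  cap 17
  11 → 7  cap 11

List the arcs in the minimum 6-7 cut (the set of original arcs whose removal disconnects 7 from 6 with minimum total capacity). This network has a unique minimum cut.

augment #1: 6→4→7 push 13
augment #2: 6→0→4→7 push 18
augment #3: 6→0→5→7 push 6
augment #4: 6→0→5→11→7 push 1
augment #5: 6→3→8→11→7 push 10
max flow = 48; residual-reachable set from 6 gives S-side
cut edges (S→T): {(0,4), (5,7), (6,4), (11,7)} total cap 48

Min-cut arcs: {(0,4), (5,7), (6,4), (11,7)} (total capacity 48)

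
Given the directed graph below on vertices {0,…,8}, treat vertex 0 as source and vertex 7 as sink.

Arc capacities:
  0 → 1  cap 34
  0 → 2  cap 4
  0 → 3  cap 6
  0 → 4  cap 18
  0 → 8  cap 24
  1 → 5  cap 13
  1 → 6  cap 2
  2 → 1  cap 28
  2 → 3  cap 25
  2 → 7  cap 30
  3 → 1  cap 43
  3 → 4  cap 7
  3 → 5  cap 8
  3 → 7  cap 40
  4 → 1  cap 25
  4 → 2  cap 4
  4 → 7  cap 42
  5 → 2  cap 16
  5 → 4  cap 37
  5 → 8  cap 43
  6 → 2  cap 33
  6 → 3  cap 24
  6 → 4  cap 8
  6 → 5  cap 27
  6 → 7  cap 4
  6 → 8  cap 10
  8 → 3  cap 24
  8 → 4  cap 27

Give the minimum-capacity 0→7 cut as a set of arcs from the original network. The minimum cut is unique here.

augment #1: 0→2→7 push 4
augment #2: 0→3→7 push 6
augment #3: 0→4→7 push 18
augment #4: 0→1→6→7 push 2
augment #5: 0→8→3→7 push 24
augment #6: 0→1→5→2→7 push 13
max flow = 67; residual-reachable set from 0 gives S-side
cut edges (S→T): {(0,2), (0,3), (0,4), (0,8), (1,5), (1,6)} total cap 67

Min-cut arcs: {(0,2), (0,3), (0,4), (0,8), (1,5), (1,6)} (total capacity 67)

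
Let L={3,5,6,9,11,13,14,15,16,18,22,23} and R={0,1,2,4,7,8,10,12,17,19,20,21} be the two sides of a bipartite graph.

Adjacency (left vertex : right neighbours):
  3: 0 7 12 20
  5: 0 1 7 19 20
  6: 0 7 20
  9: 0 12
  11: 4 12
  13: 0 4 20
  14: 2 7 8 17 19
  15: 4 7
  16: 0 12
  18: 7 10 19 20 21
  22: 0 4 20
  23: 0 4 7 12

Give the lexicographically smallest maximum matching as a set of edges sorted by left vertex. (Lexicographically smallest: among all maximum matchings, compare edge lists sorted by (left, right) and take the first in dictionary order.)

Lex-smallest maximum matching: {(3,0), (5,1), (6,7), (9,12), (11,4), (13,20), (14,2), (18,10)}

|M| = 8 (so the lex-smallest maximum matching has 8 edges)
process left vertices in ascending order; for each, take the smallest-labelled available neighbour that still permits 8 edges overall, or leave it unmatched if none does
lex-smallest matching: {3-0, 5-1, 6-7, 9-12, 11-4, 13-20, 14-2, 18-10}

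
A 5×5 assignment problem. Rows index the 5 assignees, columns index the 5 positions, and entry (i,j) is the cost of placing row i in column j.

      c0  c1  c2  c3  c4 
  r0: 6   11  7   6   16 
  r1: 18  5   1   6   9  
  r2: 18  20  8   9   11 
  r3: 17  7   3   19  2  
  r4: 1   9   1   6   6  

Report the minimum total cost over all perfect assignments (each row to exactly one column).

optimal assignment: row0→col3 (cost 6), row1→col1 (cost 5), row2→col2 (cost 8), row3→col4 (cost 2), row4→col0 (cost 1)
total = 6 + 5 + 8 + 2 + 1 = 22

Minimum assignment cost: 22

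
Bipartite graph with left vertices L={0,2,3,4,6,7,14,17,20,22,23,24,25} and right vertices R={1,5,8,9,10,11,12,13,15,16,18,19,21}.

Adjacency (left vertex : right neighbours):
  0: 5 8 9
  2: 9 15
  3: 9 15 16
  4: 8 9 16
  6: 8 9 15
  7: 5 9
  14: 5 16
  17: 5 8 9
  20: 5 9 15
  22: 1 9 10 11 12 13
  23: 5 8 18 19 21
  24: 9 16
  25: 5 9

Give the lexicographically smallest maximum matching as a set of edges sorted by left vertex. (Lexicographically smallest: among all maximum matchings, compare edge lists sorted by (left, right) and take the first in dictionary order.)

Lex-smallest maximum matching: {(0,5), (2,9), (3,15), (4,8), (14,16), (22,1), (23,18)}

|M| = 7 (so the lex-smallest maximum matching has 7 edges)
process left vertices in ascending order; for each, take the smallest-labelled available neighbour that still permits 7 edges overall, or leave it unmatched if none does
lex-smallest matching: {0-5, 2-9, 3-15, 4-8, 14-16, 22-1, 23-18}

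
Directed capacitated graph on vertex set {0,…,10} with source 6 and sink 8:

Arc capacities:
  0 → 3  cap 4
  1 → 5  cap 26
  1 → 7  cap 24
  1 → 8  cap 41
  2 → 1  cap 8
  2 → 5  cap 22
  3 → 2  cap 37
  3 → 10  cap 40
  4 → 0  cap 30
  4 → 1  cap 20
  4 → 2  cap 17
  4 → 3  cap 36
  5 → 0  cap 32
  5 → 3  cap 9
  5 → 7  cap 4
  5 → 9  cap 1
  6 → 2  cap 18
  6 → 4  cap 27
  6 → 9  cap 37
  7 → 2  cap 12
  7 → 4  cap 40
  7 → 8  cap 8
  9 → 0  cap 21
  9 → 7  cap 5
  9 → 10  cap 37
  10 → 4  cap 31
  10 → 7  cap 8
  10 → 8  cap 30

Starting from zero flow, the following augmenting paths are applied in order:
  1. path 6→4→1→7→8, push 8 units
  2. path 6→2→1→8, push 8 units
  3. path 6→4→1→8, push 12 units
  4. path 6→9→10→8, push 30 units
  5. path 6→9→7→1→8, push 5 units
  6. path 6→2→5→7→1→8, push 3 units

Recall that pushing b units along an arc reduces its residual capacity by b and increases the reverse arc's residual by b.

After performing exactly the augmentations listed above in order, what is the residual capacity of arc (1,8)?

Residual capacity of (1,8): 13

after path 1 (6→4→1→7→8, push 8): res(1,8)=41
after path 2 (6→2→1→8, push 8): res(1,8)=33
after path 3 (6→4→1→8, push 12): res(1,8)=21
after path 4 (6→9→10→8, push 30): res(1,8)=21
after path 5 (6→9→7→1→8, push 5): res(1,8)=16
after path 6 (6→2→5→7→1→8, push 3): res(1,8)=13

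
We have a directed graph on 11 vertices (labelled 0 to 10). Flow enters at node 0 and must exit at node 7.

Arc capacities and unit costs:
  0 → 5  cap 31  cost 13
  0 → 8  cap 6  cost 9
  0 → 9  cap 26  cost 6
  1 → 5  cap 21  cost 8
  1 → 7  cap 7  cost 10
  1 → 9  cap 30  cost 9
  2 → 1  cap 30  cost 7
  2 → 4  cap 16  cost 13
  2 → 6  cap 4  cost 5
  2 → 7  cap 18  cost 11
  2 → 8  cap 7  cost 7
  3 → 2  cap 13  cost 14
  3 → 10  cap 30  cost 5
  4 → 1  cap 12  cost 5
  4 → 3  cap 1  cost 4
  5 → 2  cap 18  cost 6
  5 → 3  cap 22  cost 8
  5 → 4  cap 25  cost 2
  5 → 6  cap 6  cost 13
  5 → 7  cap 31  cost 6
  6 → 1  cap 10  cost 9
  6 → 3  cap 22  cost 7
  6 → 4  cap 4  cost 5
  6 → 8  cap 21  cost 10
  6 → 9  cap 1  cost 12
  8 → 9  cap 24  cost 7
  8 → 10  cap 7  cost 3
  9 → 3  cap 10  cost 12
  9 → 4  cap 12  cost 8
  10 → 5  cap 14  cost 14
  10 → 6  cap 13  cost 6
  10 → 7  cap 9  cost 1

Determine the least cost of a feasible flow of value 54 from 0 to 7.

Minimum cost for 54 units: 1243

shortest-cost path #1: 0→8→10→7 push 6 @ unit cost 13 (adds 78)
shortest-cost path #2: 0→5→7 push 31 @ unit cost 19 (adds 589)
shortest-cost path #3: 0→9→3→10→7 push 3 @ unit cost 24 (adds 72)
shortest-cost path #4: 0→9→4→1→7 push 7 @ unit cost 29 (adds 203)
shortest-cost path #5: 0→9→3→2→7 push 7 @ unit cost 43 (adds 301)
total cost = 1243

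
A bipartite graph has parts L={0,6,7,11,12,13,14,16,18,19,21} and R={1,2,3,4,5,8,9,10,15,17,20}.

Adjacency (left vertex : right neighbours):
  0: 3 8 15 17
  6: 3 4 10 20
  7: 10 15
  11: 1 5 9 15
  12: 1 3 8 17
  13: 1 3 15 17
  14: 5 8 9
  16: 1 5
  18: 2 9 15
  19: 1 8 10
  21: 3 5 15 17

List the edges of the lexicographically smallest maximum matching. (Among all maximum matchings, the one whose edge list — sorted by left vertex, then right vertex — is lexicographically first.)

|M| = 10 (so the lex-smallest maximum matching has 10 edges)
process left vertices in ascending order; for each, take the smallest-labelled available neighbour that still permits 10 edges overall, or leave it unmatched if none does
lex-smallest matching: {0-3, 6-4, 7-10, 11-1, 12-8, 13-15, 14-9, 16-5, 18-2, 21-17}

Lex-smallest maximum matching: {(0,3), (6,4), (7,10), (11,1), (12,8), (13,15), (14,9), (16,5), (18,2), (21,17)}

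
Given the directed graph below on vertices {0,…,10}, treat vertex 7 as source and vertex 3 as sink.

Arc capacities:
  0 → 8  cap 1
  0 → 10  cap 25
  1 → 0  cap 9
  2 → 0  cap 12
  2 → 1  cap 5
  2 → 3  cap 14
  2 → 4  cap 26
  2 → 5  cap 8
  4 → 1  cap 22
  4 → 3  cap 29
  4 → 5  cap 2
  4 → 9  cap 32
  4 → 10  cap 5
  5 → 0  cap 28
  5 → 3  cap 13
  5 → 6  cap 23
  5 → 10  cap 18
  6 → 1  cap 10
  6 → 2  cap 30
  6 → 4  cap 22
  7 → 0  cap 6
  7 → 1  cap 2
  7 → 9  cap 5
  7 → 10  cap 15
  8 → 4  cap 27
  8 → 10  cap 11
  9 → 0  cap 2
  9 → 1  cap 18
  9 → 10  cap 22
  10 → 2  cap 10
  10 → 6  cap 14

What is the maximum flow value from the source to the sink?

augment #1: 7→10→2→3 bottleneck 10, total now 10
augment #2: 7→0→8→4→3 bottleneck 1, total now 11
augment #3: 7→10→6→2→3 bottleneck 4, total now 15
augment #4: 7→10→6→4→3 bottleneck 1, total now 16
augment #5: 7→0→10→6→4→3 bottleneck 5, total now 21
augment #6: 7→9→10→6→4→3 bottleneck 4, total now 25

Maximum flow value: 25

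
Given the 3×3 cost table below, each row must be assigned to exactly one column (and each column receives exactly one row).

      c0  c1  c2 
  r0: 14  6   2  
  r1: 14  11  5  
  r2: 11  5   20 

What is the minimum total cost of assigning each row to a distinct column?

optimal assignment: row0→col2 (cost 2), row1→col0 (cost 14), row2→col1 (cost 5)
total = 2 + 14 + 5 = 21

Minimum assignment cost: 21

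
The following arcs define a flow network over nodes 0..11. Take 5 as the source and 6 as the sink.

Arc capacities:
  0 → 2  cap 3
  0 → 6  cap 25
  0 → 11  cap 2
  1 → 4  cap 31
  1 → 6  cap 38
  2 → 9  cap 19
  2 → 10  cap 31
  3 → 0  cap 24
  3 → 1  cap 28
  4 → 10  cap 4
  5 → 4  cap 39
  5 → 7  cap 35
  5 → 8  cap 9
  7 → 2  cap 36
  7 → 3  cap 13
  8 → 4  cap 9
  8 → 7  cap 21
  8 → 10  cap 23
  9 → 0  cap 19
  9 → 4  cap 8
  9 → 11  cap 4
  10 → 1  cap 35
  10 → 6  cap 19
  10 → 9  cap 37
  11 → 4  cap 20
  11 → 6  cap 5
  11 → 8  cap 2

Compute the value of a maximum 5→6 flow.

augment #1: 5→4→10→6 bottleneck 4, total now 4
augment #2: 5→8→10→6 bottleneck 9, total now 13
augment #3: 5→7→2→10→6 bottleneck 6, total now 19
augment #4: 5→7→3→0→6 bottleneck 13, total now 32
augment #5: 5→7→2→9→0→6 bottleneck 12, total now 44
augment #6: 5→7→2→9→11→6 bottleneck 4, total now 48

Maximum flow value: 48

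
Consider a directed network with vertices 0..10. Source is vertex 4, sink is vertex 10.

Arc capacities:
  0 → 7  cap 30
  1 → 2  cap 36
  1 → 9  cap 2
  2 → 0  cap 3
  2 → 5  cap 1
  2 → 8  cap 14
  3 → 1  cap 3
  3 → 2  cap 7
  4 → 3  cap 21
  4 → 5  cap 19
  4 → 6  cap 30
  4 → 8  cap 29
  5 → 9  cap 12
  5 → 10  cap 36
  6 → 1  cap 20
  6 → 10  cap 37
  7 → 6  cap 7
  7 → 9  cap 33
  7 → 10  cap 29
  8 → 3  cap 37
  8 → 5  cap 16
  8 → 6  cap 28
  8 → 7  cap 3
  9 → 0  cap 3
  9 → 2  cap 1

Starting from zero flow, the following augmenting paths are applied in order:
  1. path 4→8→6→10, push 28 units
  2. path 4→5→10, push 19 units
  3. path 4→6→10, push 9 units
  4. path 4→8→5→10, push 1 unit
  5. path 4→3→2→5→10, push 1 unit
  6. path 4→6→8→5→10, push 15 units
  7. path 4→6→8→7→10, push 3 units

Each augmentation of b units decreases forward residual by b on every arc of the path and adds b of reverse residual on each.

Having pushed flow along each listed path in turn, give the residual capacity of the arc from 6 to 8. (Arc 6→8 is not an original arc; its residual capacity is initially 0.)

Residual capacity of (6,8): 10

after path 1 (4→8→6→10, push 28): res(6,8)=28
after path 2 (4→5→10, push 19): res(6,8)=28
after path 3 (4→6→10, push 9): res(6,8)=28
after path 4 (4→8→5→10, push 1): res(6,8)=28
after path 5 (4→3→2→5→10, push 1): res(6,8)=28
after path 6 (4→6→8→5→10, push 15): res(6,8)=13
after path 7 (4→6→8→7→10, push 3): res(6,8)=10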